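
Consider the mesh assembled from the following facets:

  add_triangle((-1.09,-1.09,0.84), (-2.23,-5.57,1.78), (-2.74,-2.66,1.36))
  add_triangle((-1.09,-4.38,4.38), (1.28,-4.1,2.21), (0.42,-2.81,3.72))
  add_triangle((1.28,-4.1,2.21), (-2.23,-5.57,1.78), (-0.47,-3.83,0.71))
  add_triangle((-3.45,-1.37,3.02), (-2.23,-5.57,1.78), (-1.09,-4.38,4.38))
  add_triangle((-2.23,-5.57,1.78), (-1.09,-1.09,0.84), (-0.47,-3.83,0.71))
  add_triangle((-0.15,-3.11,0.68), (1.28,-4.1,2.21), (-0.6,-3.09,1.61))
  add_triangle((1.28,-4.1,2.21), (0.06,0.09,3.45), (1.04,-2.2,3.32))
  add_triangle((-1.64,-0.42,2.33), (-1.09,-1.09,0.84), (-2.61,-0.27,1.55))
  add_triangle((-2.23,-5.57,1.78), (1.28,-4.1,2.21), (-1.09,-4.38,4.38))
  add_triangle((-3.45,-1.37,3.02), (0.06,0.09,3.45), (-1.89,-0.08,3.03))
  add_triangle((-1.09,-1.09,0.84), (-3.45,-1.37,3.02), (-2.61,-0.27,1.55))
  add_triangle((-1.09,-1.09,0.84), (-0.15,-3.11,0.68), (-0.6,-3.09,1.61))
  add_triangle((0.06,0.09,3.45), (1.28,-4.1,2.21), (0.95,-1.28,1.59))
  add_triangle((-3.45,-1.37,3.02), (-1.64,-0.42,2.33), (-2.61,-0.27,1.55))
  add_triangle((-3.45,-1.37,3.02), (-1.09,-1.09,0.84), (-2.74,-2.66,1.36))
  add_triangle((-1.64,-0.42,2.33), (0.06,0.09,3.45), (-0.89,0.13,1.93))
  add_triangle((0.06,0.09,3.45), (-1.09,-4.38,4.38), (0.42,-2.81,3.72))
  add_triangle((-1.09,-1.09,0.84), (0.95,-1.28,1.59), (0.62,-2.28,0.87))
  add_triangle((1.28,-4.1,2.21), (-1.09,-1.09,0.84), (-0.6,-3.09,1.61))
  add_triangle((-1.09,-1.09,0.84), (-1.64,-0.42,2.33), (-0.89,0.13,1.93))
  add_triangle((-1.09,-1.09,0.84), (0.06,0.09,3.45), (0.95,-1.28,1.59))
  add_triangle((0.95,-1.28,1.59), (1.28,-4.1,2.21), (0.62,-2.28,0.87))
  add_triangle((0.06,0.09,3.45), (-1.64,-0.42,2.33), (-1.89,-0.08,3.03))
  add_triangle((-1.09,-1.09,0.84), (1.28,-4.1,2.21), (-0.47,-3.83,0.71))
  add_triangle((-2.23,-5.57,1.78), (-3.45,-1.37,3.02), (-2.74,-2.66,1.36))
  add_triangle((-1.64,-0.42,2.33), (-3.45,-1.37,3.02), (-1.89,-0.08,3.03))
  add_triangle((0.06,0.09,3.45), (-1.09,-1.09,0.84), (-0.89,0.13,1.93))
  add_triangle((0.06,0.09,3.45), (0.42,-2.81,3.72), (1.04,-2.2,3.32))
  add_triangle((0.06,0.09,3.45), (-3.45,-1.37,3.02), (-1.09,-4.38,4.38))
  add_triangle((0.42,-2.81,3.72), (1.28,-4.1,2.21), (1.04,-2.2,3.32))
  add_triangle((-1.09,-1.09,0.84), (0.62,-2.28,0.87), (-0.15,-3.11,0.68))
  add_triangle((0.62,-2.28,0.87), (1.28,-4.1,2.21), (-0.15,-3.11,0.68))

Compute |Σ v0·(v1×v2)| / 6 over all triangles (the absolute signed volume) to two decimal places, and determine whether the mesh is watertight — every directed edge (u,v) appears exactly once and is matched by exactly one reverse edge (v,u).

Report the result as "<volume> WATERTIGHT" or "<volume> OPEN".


Per-triangle v0·(v1×v2)/6:
  t1: -0.4551
  t2: +3.0724
  t3: +2.2821
  t4: +9.6183
  t5: -0.1735
  t6: +1.0227
  t7: -0.7158
  t8: -0.5555
  t9: +7.5286
  t10: +1.2981
  t11: +0.3279
  t12: +0.3618
  t13: +1.2616
  t14: +0.4919
  t15: -0.2892
  t16: +0.3323
  t17: +2.8675
  t18: -0.6773
  t19: +0.3243
  t20: -0.0782
  t21: -1.4290
  t22: +0.0785
  t23: -0.3834
  t24: -1.6112
  t25: +2.6417
  t26: -0.1619
  t27: -0.6411
  t28: +1.1747
  t29: +8.0797
  t30: +1.1991
  t31: -0.4274
  t32: +0.2125
Σ = +36.5769 → |volume| = 36.58

Directed edges: 96 total, each appears once with its reverse present → watertight.

36.58 WATERTIGHT


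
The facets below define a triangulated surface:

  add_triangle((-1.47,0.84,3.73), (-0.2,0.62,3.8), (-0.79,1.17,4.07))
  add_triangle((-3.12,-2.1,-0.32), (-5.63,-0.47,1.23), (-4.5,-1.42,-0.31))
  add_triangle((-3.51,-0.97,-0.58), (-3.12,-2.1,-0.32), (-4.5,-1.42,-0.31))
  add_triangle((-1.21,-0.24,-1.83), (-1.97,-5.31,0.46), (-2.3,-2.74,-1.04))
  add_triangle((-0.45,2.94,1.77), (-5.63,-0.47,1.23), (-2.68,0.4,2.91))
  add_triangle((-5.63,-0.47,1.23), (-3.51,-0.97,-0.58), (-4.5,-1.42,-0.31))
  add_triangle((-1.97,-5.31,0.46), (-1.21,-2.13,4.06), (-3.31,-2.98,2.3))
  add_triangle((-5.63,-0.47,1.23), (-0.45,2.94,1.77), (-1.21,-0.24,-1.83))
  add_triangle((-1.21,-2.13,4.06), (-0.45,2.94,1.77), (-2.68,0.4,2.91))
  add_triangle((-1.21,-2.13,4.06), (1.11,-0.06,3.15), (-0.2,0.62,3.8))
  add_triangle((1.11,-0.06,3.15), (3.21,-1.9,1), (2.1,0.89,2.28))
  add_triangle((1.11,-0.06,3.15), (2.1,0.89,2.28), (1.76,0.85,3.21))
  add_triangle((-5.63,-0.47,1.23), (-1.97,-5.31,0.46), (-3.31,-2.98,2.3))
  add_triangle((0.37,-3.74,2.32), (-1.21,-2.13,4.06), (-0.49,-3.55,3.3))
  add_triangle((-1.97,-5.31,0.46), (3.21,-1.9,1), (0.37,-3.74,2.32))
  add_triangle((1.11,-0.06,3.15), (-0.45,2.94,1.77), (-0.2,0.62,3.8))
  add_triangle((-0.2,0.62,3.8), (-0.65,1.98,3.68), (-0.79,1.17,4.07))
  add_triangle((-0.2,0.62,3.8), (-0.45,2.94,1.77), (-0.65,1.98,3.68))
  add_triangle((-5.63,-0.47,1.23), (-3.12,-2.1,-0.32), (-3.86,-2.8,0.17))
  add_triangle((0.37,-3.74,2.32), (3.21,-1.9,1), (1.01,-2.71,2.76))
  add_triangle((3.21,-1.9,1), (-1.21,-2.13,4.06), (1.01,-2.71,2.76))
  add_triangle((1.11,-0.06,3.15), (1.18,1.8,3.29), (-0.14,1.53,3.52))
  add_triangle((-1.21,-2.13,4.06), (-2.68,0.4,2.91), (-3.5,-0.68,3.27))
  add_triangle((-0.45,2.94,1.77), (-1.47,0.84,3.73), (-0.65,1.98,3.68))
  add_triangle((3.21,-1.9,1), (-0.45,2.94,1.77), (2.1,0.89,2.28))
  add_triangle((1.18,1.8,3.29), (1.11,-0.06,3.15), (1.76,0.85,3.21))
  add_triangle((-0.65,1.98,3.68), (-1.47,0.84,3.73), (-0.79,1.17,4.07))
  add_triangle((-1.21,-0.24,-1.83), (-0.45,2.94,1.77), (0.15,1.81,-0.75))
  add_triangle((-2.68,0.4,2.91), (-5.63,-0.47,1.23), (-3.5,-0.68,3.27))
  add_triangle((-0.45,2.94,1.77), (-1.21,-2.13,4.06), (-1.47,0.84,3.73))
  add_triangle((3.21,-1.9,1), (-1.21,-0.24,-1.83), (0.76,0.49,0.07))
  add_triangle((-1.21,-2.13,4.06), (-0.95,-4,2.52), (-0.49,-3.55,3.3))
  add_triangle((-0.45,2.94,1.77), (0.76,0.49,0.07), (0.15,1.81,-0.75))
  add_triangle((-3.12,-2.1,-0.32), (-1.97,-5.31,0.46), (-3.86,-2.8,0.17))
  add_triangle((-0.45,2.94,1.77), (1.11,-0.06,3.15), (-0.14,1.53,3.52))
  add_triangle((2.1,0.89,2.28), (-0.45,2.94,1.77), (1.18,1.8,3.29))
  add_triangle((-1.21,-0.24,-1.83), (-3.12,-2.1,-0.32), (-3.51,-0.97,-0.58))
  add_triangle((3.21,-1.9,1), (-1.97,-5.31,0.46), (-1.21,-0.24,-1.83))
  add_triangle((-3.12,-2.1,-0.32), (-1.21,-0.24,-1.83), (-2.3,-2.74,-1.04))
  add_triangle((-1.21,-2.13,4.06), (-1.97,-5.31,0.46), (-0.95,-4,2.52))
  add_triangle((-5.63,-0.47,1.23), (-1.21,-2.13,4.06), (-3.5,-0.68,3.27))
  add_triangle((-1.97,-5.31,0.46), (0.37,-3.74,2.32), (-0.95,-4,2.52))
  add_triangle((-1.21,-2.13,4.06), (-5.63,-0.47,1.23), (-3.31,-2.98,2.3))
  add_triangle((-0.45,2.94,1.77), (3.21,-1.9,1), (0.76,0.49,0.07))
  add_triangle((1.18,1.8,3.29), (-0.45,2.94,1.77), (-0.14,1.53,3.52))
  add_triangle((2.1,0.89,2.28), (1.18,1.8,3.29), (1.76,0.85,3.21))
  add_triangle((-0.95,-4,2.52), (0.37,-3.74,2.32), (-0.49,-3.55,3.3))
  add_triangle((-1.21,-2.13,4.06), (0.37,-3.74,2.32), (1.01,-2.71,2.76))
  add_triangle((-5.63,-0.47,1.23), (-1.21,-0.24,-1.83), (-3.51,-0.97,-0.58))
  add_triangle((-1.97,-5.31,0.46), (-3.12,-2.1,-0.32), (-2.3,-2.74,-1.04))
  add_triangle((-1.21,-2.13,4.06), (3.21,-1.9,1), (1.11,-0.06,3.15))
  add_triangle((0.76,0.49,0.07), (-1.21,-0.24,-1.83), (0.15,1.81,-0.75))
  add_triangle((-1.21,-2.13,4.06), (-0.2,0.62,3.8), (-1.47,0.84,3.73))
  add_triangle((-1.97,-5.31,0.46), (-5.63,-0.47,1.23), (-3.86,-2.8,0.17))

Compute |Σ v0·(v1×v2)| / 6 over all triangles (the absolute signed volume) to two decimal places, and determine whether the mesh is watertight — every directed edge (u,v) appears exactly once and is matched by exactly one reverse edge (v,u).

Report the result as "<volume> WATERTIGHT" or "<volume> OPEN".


109.39 WATERTIGHT

Per-triangle v0·(v1×v2)/6:
  t1: +0.3237
  t2: +1.2505
  t3: +0.2938
  t4: +0.8350
  t5: +5.5161
  t6: +0.4984
  t7: +6.8022
  t8: +5.6335
  t9: +4.8463
  t10: +2.6184
  t11: +2.6807
  t12: +0.3120
  t13: +7.5383
  t14: +0.4638
  t15: +5.6161
  t16: +2.0125
  t17: +0.3569
  t18: +0.4544
  t19: +1.1666
  t20: +2.1150
  t21: +1.2902
  t22: +1.3672
  t23: +2.0222
  t24: +1.0872
  t25: +0.1457
  t26: +0.6051
  t27: +0.4565
  t28: +1.4766
  t29: +2.3122
  t30: -1.0848
  t31: +0.8159
  t32: +1.1391
  t33: +0.7056
  t34: +1.1029
  t35: -1.2548
  t36: +1.1736
  t37: +1.1695
  t38: +5.5836
  t39: +1.2975
  t40: +2.6389
  t41: +3.3886
  t42: +2.4374
  t43: +6.6272
  t44: +1.1990
  t45: +1.7517
  t46: +0.5179
  t47: +0.9006
  t48: +2.2220
  t49: +1.1548
  t50: +2.0762
  t51: +5.6872
  t52: +0.3207
  t53: +2.3986
  t54: +3.3197
Σ = +109.3861 → |volume| = 109.39

Directed edges: 162 total, each appears once with its reverse present → watertight.


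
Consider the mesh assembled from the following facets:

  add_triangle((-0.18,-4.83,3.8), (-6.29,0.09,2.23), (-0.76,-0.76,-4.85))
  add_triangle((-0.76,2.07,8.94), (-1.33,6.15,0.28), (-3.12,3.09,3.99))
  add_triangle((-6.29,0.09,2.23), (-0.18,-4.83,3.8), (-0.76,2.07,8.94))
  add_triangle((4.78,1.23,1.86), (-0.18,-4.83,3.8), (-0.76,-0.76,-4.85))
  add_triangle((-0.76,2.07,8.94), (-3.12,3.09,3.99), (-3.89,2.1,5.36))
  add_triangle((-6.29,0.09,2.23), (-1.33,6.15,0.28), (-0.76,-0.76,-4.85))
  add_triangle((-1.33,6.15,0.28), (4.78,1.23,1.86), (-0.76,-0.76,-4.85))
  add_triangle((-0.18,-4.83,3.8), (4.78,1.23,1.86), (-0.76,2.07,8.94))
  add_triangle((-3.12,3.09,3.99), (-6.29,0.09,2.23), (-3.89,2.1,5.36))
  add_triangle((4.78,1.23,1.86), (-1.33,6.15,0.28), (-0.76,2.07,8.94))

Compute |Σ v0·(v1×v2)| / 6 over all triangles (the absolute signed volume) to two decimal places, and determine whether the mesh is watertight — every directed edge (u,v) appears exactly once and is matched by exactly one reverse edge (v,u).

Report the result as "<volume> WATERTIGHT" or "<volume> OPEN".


Per-triangle v0·(v1×v2)/6:
  t1: +28.9552
  t2: +20.9975
  t3: +51.9915
  t4: +19.0965
  t5: +7.5256
  t6: +33.0590
  t7: +23.1967
  t8: +42.1824
  t9: +6.5286
  t10: +46.3291
Σ = +279.8621 → |volume| = 279.86

Directed edges: 30 total; 6 unmatched, e.g. (-1.33,6.15,0.28)→(-3.12,3.09,3.99) → open.

279.86 OPEN


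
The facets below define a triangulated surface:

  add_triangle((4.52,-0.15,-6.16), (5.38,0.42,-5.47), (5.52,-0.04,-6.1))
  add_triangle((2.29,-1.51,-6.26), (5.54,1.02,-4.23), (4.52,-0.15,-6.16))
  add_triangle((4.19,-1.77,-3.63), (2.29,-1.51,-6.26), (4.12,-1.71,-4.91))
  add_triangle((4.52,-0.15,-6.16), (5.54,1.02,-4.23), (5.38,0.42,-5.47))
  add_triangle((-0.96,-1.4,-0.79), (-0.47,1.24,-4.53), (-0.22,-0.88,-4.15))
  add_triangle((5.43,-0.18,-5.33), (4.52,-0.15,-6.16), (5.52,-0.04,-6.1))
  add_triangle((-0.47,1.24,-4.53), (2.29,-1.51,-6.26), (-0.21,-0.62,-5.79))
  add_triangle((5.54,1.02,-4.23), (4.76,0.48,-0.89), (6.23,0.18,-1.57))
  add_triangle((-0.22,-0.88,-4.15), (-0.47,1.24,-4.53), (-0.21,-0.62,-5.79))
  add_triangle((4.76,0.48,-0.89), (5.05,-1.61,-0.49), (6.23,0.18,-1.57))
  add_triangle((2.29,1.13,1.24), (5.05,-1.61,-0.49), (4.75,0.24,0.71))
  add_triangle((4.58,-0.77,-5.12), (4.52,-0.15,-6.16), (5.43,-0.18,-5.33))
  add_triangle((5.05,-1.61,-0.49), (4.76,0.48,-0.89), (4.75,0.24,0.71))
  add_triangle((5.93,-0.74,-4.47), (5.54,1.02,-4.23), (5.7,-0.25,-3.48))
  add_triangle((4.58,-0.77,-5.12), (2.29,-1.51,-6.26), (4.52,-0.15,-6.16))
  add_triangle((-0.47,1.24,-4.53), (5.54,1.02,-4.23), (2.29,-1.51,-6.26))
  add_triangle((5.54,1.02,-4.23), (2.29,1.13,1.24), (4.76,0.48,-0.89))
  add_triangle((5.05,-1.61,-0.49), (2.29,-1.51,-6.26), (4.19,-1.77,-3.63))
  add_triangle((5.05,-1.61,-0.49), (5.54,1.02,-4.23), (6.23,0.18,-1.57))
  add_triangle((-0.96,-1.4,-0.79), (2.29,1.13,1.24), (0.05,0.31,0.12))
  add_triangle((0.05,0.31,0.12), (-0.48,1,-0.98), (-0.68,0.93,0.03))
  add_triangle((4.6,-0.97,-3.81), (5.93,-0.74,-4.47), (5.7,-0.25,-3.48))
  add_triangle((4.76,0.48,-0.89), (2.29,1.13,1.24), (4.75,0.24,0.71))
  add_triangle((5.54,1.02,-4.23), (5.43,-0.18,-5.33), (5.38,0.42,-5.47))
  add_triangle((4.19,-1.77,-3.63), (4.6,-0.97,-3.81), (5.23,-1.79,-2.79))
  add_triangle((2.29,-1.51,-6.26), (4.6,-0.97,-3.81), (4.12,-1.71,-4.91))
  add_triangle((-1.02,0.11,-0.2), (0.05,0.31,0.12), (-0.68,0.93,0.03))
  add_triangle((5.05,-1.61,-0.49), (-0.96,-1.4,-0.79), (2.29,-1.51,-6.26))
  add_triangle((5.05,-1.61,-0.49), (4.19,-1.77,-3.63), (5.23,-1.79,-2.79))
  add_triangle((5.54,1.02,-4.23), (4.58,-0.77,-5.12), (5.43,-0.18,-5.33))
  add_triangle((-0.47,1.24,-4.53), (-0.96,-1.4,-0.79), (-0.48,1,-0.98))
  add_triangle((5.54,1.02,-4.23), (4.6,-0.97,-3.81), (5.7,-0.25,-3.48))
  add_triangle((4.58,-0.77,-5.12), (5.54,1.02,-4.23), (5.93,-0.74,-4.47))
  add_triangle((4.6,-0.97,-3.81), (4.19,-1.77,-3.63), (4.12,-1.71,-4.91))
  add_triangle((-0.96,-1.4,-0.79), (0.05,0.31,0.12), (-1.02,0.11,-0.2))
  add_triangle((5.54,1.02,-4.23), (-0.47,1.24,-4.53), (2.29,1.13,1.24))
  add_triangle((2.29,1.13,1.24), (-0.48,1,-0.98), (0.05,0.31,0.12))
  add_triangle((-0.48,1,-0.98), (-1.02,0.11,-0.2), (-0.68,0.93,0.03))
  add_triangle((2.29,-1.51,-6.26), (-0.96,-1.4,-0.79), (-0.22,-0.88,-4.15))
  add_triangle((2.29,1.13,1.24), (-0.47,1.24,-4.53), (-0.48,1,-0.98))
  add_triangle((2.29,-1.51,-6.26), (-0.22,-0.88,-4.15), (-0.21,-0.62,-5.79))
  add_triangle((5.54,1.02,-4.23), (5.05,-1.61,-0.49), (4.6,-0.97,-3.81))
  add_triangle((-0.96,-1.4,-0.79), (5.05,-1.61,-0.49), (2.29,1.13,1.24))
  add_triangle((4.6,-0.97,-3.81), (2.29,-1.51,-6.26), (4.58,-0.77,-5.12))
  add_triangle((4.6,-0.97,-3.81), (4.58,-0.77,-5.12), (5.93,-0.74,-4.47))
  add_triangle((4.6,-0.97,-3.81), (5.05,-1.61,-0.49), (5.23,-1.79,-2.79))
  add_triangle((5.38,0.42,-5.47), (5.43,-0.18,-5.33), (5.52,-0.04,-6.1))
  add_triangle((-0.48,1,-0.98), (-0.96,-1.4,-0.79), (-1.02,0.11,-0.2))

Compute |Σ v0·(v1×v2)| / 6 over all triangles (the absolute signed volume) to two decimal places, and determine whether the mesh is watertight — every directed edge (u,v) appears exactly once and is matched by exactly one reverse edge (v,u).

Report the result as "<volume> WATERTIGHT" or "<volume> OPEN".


78.39 WATERTIGHT

Per-triangle v0·(v1×v2)/6:
  t1: +0.4407
  t2: -0.7398
  t3: +0.5989
  t4: +0.1917
  t5: +1.5934
  t6: +0.2231
  t7: +3.9424
  t8: +1.2841
  t9: +0.2442
  t10: +0.8427
  t11: +0.3259
  t12: +0.9640
  t13: +2.6008
  t14: +1.4058
  t15: +2.6733
  t16: +14.2453
  t17: +2.8888
  t18: -0.0904
  t19: +4.4680
  t20: +0.0034
  t21: +0.0477
  t22: +0.1634
  t23: +1.4562
  t24: +0.8601
  t25: +1.1319
  t26: +1.6348
  t27: +0.0073
  t28: +8.0902
  t29: +0.5015
  t30: -0.0043
  t31: +0.9467
  t32: -1.8204
  t33: +2.8311
  t34: +0.9148
  t35: -0.0041
  t36: +6.8581
  t37: +0.1223
  t38: +0.1553
  t39: +2.3510
  t40: +1.6138
  t41: +1.1144
  t42: +6.3449
  t43: +0.7170
  t44: +1.6995
  t45: +0.5854
  t46: +1.3010
  t47: +0.3447
  t48: +0.3234
Σ = +78.3939 → |volume| = 78.39

Directed edges: 144 total, each appears once with its reverse present → watertight.


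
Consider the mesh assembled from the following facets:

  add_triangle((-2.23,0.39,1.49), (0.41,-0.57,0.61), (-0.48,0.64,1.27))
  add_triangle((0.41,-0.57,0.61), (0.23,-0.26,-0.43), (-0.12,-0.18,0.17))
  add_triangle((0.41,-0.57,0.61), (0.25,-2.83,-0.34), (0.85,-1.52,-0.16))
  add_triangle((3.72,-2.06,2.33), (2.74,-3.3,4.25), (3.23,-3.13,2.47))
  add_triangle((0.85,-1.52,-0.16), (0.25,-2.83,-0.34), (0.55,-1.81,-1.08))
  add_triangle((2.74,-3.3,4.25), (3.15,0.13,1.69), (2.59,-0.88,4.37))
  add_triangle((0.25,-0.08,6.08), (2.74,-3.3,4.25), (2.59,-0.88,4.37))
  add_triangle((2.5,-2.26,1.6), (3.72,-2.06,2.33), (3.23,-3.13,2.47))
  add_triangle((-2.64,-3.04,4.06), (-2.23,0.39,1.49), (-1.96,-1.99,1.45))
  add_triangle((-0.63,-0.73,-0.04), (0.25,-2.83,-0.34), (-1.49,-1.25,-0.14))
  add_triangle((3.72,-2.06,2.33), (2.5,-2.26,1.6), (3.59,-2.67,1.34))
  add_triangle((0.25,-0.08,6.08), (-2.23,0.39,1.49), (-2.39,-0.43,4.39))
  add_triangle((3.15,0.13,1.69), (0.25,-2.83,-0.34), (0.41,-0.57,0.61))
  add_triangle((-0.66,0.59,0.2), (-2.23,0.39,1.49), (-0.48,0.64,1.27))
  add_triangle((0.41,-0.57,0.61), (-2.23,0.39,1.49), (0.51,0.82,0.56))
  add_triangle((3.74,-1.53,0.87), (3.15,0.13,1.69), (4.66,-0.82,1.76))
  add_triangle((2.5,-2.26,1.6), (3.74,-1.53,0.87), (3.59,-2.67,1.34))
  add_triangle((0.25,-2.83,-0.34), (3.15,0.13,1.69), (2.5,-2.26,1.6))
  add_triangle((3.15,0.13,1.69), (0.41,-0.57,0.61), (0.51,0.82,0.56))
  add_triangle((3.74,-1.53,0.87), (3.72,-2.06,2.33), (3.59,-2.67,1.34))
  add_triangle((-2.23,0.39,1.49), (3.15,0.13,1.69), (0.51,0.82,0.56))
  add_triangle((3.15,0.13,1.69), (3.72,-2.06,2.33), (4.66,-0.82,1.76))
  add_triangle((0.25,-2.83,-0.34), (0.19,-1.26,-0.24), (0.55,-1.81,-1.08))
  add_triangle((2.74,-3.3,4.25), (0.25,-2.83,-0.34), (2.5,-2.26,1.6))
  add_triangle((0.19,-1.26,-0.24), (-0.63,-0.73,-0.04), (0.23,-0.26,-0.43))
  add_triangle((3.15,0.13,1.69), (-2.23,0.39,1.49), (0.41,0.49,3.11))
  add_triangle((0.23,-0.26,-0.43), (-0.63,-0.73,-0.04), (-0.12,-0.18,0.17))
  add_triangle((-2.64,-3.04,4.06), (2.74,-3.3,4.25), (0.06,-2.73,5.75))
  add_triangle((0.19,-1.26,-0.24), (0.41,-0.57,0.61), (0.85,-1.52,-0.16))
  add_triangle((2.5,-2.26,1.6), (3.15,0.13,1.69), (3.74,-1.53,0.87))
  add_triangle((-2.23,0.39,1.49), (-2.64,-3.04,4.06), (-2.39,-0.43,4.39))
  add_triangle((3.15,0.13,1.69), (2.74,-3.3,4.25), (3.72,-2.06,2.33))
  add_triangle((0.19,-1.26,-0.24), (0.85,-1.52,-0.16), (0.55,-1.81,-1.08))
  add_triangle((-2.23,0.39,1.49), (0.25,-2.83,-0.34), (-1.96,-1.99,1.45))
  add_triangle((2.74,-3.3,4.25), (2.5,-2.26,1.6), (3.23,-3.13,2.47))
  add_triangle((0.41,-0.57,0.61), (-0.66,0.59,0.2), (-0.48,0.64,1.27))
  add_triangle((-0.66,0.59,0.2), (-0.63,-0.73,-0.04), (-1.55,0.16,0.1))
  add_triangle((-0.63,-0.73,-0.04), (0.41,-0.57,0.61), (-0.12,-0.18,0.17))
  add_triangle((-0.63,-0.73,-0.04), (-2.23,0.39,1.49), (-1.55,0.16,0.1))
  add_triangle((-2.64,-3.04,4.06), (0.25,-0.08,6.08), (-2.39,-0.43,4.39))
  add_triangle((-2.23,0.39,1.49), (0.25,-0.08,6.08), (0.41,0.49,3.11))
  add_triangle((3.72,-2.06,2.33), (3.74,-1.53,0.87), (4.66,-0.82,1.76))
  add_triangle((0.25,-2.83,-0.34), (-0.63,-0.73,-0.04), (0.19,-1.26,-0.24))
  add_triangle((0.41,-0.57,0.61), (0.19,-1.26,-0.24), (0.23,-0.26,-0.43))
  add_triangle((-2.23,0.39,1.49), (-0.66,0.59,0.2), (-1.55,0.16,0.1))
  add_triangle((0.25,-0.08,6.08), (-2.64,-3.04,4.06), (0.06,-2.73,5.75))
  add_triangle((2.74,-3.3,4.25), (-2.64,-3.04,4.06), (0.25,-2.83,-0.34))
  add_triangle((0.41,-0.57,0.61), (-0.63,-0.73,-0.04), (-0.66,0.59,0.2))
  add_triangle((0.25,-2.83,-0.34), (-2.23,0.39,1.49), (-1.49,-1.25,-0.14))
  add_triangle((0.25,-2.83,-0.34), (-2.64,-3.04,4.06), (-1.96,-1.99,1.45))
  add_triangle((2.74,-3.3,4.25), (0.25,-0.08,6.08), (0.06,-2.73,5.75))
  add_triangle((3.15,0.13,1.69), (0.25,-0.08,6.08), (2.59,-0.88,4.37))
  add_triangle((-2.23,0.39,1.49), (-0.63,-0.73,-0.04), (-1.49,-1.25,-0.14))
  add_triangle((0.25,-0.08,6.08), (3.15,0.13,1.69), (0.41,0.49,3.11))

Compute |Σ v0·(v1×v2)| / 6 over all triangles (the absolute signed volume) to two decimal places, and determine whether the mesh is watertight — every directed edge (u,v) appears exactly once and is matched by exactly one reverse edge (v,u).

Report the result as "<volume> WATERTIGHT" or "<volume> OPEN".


Per-triangle v0·(v1×v2)/6:
  t1: +0.3585
  t2: -0.0169
  t3: +0.2252
  t4: +1.6133
  t5: +0.2953
  t6: +3.9002
  t7: +5.7855
  t8: +0.2142
  t9: +1.8080
  t10: -0.0327
  t11: +0.5077
  t12: +1.9312
  t13: -0.7277
  t14: +0.2172
  t15: -0.4655
  t16: -0.0504
  t17: -0.3733
  t18: +0.9740
  t19: -0.2518
  t20: +0.9274
  t21: +1.0543
  t22: +1.0377
  t23: -0.0157
  t24: +2.8801
  t25: +0.0552
  t26: +0.0642
  t27: -0.0117
  t28: +6.1696
  t29: -0.0849
  t30: -1.6389
  t31: +2.9115
  t32: +2.6318
  t33: -0.1034
  t34: +0.2954
  t35: -0.0804
  t36: -0.0422
  t37: -0.0215
  t38: +0.0170
  t39: +0.2731
  t40: +6.7206
  t41: +1.3498
  t42: +1.2186
  t43: +0.0273
  t44: +0.0547
  t45: +0.1750
  t46: +7.0160
  t47: +11.4849
  t48: -0.1096
  t49: +1.0788
  t50: +2.1407
  t51: +7.4798
  t52: +2.9393
  t53: -0.0958
  t54: +1.6138
Σ = +75.3244 → |volume| = 75.32

Directed edges: 162 total, each appears once with its reverse present → watertight.

75.32 WATERTIGHT


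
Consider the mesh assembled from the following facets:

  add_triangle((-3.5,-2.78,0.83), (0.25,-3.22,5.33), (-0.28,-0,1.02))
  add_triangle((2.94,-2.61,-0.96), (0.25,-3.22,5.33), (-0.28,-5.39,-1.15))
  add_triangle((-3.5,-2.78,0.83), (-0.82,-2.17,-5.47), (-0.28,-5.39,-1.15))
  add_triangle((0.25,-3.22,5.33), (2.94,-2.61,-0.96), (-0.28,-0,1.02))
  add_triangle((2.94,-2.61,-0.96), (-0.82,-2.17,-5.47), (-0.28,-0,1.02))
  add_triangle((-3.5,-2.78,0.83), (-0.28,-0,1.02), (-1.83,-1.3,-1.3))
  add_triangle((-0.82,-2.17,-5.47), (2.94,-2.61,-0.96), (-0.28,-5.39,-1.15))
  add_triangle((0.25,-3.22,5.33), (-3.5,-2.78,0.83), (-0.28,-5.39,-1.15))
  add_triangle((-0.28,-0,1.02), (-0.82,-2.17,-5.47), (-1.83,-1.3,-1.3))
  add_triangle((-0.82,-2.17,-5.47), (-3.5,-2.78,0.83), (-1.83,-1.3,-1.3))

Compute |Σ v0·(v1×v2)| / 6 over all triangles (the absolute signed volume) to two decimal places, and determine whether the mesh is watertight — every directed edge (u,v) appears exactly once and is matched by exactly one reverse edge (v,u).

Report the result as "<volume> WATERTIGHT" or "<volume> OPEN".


Per-triangle v0·(v1×v2)/6:
  t1: +2.6008
  t2: +16.7755
  t3: +15.9975
  t4: +0.7050
  t5: -2.0174
  t6: +0.3104
  t7: +14.0900
  t8: +18.6713
  t9: -0.2937
  t10: +2.0435
Σ = +68.8829 → |volume| = 68.88

Directed edges: 30 total, each appears once with its reverse present → watertight.

68.88 WATERTIGHT


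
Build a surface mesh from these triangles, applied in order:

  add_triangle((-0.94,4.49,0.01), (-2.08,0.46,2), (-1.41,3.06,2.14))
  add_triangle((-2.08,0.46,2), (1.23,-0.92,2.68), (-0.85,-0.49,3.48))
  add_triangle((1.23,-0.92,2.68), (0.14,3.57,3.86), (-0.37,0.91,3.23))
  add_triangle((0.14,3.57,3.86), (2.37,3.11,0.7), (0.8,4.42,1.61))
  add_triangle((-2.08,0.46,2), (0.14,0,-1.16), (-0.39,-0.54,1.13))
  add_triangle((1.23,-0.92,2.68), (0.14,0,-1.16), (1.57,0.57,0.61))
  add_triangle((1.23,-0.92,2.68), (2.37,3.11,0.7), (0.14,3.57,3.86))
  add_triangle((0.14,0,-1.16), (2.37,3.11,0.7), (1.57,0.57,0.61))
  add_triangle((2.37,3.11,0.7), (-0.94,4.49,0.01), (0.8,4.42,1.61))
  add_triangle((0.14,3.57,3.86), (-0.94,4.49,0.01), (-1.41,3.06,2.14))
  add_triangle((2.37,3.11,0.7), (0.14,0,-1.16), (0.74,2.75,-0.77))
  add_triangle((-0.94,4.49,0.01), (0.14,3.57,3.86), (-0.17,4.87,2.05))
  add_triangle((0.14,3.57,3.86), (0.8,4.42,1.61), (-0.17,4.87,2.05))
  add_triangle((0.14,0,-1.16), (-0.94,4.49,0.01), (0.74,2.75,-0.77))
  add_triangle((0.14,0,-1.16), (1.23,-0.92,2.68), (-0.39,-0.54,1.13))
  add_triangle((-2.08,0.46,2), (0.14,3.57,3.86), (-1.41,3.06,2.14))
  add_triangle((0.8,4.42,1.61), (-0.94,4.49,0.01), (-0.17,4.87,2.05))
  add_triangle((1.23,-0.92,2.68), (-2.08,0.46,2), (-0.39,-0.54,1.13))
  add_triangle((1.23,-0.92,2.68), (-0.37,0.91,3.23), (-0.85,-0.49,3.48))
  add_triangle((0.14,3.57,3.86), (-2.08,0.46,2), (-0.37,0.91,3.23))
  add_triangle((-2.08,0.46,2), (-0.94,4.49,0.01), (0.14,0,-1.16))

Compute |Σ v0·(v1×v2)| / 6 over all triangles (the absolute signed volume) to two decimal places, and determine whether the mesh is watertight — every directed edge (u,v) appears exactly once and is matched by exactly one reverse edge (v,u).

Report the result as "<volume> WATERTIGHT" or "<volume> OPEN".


38.05 OPEN

Per-triangle v0·(v1×v2)/6:
  t1: +2.0157
  t2: -0.3097
  t3: +2.5790
  t4: +3.2461
  t5: +0.2145
  t6: +0.4635
  t7: +6.9211
  t8: +0.7178
  t9: +2.7228
  t10: +3.6344
  t11: +0.9159
  t12: +1.0948
  t13: +1.8796
  t14: +1.0608
  t15: +0.2073
  t16: +2.8267
  t17: +1.6155
  t18: +0.6690
  t19: +1.6237
  t20: +2.4411
  t21: +1.5126
Σ = +38.0522 → |volume| = 38.05

Directed edges: 63 total; 9 unmatched, e.g. (-0.85,-0.49,3.48)→(-2.08,0.46,2) → open.


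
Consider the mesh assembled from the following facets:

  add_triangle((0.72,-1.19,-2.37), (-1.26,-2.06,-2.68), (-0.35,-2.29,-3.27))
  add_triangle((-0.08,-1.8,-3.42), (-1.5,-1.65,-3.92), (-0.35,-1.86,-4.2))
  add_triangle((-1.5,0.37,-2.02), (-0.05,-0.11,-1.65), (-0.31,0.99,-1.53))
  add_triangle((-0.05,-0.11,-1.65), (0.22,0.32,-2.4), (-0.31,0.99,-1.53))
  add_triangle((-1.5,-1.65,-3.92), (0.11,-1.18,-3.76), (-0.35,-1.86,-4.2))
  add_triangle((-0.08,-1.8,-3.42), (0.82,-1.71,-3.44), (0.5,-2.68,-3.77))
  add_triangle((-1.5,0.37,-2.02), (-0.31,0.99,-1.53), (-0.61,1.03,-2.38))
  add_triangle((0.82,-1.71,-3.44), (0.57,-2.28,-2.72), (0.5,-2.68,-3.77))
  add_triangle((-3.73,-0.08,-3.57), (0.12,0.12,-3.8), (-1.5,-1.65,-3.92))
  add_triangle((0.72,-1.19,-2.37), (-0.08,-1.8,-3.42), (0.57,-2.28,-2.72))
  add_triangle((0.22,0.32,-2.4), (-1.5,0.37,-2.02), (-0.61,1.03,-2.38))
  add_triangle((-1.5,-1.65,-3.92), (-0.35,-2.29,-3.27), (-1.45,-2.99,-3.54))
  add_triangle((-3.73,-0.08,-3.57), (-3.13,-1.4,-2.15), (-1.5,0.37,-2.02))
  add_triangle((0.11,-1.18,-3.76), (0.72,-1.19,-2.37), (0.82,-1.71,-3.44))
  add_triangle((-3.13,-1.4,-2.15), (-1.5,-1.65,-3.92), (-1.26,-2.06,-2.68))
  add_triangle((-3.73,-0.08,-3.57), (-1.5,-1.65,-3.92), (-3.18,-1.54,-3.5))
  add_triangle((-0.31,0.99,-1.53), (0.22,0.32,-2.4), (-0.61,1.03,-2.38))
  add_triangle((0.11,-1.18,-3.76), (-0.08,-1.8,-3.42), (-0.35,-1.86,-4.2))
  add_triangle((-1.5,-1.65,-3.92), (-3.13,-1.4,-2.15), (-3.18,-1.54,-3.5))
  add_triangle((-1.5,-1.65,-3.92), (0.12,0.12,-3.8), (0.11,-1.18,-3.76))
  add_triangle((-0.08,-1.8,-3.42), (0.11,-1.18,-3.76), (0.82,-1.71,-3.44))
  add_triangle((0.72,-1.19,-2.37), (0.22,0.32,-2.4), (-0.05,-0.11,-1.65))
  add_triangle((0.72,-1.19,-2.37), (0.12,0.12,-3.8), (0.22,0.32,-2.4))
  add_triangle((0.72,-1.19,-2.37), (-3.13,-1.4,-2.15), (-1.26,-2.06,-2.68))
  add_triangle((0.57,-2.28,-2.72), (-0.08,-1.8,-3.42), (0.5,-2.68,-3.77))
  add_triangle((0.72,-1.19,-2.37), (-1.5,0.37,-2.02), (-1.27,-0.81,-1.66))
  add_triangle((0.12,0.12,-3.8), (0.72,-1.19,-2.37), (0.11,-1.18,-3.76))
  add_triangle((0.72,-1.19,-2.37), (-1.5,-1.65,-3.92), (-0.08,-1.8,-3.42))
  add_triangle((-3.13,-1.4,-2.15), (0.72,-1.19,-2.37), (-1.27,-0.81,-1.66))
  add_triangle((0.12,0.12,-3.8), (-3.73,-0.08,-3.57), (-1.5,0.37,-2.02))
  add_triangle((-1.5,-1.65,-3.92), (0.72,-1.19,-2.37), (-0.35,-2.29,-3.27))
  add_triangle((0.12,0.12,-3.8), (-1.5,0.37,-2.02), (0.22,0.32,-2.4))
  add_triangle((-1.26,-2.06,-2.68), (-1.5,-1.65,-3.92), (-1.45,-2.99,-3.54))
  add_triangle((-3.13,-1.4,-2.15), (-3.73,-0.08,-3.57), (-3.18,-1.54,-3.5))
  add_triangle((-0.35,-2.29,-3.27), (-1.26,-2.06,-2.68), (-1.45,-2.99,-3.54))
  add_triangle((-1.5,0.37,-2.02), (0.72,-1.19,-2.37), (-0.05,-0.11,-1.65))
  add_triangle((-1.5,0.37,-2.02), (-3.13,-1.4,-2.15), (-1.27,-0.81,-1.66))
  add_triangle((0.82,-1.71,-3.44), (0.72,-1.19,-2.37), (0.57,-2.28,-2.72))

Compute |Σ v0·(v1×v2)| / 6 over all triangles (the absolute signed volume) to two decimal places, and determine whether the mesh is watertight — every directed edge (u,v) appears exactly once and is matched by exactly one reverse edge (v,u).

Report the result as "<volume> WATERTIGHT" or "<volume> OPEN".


Per-triangle v0·(v1×v2)/6:
  t1: -0.1519
  t2: +0.2221
  t3: -0.3955
  t4: -0.1227
  t5: +0.4239
  t6: +0.3908
  t7: +0.1113
  t8: +0.1759
  t9: +4.1187
  t10: -0.3957
  t11: +0.4470
  t12: +0.9402
  t13: -0.2727
  t14: +0.0559
  t15: +1.3290
  t16: +1.8141
  t17: +0.1320
  t18: +0.1542
  t19: +0.4946
  t20: +1.3258
  t21: +0.3987
  t22: -0.1876
  t23: +0.2153
  t24: -0.8049
  t25: +0.0332
  t26: -0.9505
  t27: +0.5377
  t28: -0.2287
  t29: -0.2597
  t30: +0.9361
  t31: +0.8578
  t32: +0.2698
  t33: +0.1717
  t34: +1.1520
  t35: -0.1640
  t36: -0.2984
  t37: -0.5526
  t38: +0.0830
Σ = +12.0058 → |volume| = 12.01

Directed edges: 114 total, each appears once with its reverse present → watertight.

12.01 WATERTIGHT


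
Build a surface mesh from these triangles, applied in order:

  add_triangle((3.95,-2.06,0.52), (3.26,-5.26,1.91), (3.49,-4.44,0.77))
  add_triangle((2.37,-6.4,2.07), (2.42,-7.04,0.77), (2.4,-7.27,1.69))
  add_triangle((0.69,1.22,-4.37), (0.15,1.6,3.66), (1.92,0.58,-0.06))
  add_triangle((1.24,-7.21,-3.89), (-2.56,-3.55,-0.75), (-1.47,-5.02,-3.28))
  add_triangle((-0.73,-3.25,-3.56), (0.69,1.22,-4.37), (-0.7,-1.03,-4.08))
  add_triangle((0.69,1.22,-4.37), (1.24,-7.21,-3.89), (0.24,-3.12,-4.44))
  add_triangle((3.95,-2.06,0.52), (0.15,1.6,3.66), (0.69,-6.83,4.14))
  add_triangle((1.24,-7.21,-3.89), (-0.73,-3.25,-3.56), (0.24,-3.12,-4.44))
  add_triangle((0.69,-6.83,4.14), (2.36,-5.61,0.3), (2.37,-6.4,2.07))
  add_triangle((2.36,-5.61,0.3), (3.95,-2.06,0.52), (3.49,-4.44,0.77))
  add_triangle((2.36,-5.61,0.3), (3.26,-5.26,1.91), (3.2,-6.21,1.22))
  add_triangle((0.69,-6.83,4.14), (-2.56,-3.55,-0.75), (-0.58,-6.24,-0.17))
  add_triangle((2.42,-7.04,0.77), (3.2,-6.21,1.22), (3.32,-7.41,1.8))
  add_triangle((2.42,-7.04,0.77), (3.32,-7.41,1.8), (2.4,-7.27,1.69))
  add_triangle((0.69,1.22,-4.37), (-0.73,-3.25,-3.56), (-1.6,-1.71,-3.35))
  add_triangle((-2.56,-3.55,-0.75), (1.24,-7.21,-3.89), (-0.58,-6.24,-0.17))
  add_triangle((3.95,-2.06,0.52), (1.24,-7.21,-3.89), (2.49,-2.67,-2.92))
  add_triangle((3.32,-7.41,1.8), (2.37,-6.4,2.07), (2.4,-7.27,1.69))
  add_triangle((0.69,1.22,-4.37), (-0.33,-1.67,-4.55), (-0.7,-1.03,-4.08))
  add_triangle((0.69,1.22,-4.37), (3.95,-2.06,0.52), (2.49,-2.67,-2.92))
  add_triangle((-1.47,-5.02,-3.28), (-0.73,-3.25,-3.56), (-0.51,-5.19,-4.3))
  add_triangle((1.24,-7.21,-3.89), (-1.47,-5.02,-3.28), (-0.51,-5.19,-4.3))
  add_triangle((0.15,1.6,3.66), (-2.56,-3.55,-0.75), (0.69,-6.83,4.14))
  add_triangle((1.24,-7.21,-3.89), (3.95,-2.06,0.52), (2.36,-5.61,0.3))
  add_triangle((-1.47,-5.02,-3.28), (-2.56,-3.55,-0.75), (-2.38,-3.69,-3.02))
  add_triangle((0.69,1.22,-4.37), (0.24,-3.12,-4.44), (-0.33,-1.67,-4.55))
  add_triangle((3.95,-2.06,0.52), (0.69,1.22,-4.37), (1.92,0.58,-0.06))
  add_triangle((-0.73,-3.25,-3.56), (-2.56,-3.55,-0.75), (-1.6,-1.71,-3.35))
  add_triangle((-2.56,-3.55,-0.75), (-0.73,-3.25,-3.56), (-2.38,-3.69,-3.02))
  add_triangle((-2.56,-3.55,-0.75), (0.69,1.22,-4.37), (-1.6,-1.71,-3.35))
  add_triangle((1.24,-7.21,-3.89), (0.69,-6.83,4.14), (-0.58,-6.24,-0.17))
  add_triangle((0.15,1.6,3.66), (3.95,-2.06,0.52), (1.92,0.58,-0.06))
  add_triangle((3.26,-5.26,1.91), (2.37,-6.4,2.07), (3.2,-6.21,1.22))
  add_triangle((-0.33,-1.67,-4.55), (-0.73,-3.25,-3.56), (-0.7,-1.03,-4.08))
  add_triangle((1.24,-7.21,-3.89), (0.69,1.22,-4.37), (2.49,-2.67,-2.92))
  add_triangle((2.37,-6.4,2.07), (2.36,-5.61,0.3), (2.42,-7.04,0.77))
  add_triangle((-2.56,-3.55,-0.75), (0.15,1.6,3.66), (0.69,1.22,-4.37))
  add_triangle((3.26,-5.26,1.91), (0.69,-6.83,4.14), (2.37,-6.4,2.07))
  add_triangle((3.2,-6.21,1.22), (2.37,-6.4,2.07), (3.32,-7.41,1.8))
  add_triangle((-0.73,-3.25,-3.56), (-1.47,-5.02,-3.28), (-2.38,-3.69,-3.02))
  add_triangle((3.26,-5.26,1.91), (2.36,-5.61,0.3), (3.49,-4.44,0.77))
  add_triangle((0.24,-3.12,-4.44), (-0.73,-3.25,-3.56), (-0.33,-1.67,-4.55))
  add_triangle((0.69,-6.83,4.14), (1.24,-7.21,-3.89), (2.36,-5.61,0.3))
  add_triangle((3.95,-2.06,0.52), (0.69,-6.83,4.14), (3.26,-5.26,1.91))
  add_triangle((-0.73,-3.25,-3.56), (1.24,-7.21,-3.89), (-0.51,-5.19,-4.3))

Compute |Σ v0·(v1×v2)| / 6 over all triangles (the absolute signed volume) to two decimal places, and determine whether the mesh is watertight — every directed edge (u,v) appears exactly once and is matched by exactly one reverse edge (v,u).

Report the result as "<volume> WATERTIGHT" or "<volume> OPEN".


Per-triangle v0·(v1×v2)/6:
  t1: +1.8263
  t2: -0.3377
  t3: +3.3496
  t4: +5.4451
  t5: -2.1136
  t6: +4.7728
  t7: +19.9794
  t8: +3.6259
  t9: +2.3892
  t10: +0.9138
  t11: -0.0254
  t12: +9.1331
  t13: +0.7465
  t14: +0.9264
  t15: +4.0911
  t16: +9.8641
  t17: +10.3738
  t18: +0.5923
  t19: +1.2223
  t20: +7.4054
  t21: +1.0450
  t22: +3.2421
  t23: +14.3527
  t24: +11.6393
  t25: +2.4811
  t26: +2.3416
  t27: +4.3186
  t28: +3.4772
  t29: -1.6614
  t30: -0.6689
  t31: +13.6832
  t32: +4.1352
  t33: +1.3041
  t34: +0.7628
  t35: +10.6709
  t36: -0.7563
  t37: +3.1215
  t38: +3.1121
  t39: +0.0886
  t40: +1.6747
  t41: +1.9489
  t42: +1.3615
  t43: +15.0563
  t44: +3.1818
  t45: +0.7217
Σ = +184.8145 → |volume| = 184.81

Directed edges: 135 total; 3 unmatched, e.g. (3.2,-6.21,1.22)→(2.36,-5.61,0.3) → open.

184.81 OPEN


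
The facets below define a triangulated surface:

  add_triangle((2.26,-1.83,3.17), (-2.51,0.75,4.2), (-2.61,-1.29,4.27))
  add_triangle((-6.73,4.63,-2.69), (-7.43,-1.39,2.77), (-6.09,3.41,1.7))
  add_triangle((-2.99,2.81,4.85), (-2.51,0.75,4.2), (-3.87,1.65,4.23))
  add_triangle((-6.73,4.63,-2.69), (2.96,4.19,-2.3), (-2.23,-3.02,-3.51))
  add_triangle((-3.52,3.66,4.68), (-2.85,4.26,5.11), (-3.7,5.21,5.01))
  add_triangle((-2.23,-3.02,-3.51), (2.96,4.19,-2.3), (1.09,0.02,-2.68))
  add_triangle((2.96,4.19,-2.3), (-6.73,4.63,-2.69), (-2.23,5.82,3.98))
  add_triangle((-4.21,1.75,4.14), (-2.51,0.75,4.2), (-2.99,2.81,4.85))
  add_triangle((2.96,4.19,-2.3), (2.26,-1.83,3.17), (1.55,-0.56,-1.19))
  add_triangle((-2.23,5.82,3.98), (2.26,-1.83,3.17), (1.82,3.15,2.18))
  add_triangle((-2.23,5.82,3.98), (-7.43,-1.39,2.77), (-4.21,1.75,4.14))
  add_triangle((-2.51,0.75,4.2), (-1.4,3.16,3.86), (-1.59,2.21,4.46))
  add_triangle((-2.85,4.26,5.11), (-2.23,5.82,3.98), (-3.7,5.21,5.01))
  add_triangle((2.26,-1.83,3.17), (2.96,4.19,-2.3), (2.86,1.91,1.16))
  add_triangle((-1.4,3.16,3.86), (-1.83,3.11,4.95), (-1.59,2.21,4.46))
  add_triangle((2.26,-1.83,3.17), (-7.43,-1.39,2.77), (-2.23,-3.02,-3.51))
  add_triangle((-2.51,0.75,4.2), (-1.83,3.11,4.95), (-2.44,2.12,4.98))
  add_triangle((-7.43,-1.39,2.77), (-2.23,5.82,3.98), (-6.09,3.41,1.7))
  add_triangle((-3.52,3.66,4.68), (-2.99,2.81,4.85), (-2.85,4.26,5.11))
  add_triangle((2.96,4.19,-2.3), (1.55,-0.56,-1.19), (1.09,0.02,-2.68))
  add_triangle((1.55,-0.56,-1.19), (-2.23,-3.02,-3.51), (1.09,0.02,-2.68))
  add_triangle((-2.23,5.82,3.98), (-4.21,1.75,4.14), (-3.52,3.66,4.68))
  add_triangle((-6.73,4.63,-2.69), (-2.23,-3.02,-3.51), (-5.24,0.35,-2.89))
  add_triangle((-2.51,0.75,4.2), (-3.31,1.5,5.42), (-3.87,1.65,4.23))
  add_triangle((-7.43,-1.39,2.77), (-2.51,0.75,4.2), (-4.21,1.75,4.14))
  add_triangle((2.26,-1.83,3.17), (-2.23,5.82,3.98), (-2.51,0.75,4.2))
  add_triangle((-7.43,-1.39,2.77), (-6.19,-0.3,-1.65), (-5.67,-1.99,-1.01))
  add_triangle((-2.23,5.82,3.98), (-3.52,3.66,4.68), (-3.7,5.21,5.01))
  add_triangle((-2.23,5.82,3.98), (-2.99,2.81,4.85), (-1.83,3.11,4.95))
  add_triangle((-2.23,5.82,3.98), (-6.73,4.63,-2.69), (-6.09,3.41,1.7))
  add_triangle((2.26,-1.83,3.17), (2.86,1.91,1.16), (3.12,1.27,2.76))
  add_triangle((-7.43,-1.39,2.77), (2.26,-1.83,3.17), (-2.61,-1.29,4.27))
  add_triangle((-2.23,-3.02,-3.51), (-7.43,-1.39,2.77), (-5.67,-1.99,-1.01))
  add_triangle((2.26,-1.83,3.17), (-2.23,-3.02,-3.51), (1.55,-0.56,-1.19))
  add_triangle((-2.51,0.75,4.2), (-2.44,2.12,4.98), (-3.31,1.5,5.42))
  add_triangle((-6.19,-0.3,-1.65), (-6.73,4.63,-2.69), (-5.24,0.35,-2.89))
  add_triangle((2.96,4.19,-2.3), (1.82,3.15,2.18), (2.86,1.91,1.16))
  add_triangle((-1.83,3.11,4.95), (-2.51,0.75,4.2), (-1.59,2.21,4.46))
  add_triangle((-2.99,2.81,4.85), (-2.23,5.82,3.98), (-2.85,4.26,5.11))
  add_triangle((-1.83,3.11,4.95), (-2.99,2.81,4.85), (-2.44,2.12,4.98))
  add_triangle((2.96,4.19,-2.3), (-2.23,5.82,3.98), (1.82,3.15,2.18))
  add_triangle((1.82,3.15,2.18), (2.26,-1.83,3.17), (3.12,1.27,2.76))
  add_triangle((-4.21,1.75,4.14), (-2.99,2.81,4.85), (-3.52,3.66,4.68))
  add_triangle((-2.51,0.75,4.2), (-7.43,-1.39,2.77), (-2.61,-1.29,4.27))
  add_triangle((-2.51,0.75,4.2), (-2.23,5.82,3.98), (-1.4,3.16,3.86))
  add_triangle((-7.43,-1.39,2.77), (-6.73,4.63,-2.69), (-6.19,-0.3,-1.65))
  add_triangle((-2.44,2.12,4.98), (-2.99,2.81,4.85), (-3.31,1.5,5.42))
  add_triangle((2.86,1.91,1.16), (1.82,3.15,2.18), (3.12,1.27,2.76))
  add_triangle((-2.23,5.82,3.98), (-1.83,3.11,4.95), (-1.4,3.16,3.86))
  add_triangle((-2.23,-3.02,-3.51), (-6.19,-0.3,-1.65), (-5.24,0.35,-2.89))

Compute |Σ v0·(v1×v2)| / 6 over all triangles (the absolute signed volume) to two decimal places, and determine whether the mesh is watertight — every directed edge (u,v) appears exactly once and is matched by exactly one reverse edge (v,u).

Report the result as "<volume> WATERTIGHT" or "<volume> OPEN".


362.40 OPEN

Per-triangle v0·(v1×v2)/6:
  t1: +6.0665
  t2: +25.1292
  t3: -1.7689
  t4: +36.0812
  t5: +0.9870
  t6: +4.0626
  t7: +50.7654
  t8: +2.2973
  t9: +6.6573
  t10: +12.9429
  t11: +9.9592
  t12: -0.9626
  t13: +1.9211
  t14: +3.1947
  t15: +0.0489
  t16: +25.0443
  t17: +0.1365
  t18: +22.1438
  t19: +0.8970
  t20: +2.5013
  t21: +2.3798
  t22: +1.4289
  t23: +5.4967
  t24: +0.4555
  t25: +6.3756
  t26: +15.1075
  t27: +7.8734
  t28: -0.6253
  t29: +3.4264
  t30: +24.1345
  t31: +1.5050
  t32: +5.2139
  t33: +5.0729
  t34: +6.2149
  t35: +0.2608
  t36: +7.0767
  t37: +4.7491
  t38: +0.5593
  t39: -0.6181
  t40: +0.8791
  t41: +15.2808
  t42: +2.2818
  t43: +1.6038
  t44: +8.2199
  t45: -2.9863
  t46: +23.3380
  t47: +0.8161
  t48: +1.9374
  t49: +0.5339
  t50: +6.3025
Σ = +362.3990 → |volume| = 362.40

Directed edges: 150 total; 6 unmatched, e.g. (-3.87,1.65,4.23)→(-2.99,2.81,4.85) → open.


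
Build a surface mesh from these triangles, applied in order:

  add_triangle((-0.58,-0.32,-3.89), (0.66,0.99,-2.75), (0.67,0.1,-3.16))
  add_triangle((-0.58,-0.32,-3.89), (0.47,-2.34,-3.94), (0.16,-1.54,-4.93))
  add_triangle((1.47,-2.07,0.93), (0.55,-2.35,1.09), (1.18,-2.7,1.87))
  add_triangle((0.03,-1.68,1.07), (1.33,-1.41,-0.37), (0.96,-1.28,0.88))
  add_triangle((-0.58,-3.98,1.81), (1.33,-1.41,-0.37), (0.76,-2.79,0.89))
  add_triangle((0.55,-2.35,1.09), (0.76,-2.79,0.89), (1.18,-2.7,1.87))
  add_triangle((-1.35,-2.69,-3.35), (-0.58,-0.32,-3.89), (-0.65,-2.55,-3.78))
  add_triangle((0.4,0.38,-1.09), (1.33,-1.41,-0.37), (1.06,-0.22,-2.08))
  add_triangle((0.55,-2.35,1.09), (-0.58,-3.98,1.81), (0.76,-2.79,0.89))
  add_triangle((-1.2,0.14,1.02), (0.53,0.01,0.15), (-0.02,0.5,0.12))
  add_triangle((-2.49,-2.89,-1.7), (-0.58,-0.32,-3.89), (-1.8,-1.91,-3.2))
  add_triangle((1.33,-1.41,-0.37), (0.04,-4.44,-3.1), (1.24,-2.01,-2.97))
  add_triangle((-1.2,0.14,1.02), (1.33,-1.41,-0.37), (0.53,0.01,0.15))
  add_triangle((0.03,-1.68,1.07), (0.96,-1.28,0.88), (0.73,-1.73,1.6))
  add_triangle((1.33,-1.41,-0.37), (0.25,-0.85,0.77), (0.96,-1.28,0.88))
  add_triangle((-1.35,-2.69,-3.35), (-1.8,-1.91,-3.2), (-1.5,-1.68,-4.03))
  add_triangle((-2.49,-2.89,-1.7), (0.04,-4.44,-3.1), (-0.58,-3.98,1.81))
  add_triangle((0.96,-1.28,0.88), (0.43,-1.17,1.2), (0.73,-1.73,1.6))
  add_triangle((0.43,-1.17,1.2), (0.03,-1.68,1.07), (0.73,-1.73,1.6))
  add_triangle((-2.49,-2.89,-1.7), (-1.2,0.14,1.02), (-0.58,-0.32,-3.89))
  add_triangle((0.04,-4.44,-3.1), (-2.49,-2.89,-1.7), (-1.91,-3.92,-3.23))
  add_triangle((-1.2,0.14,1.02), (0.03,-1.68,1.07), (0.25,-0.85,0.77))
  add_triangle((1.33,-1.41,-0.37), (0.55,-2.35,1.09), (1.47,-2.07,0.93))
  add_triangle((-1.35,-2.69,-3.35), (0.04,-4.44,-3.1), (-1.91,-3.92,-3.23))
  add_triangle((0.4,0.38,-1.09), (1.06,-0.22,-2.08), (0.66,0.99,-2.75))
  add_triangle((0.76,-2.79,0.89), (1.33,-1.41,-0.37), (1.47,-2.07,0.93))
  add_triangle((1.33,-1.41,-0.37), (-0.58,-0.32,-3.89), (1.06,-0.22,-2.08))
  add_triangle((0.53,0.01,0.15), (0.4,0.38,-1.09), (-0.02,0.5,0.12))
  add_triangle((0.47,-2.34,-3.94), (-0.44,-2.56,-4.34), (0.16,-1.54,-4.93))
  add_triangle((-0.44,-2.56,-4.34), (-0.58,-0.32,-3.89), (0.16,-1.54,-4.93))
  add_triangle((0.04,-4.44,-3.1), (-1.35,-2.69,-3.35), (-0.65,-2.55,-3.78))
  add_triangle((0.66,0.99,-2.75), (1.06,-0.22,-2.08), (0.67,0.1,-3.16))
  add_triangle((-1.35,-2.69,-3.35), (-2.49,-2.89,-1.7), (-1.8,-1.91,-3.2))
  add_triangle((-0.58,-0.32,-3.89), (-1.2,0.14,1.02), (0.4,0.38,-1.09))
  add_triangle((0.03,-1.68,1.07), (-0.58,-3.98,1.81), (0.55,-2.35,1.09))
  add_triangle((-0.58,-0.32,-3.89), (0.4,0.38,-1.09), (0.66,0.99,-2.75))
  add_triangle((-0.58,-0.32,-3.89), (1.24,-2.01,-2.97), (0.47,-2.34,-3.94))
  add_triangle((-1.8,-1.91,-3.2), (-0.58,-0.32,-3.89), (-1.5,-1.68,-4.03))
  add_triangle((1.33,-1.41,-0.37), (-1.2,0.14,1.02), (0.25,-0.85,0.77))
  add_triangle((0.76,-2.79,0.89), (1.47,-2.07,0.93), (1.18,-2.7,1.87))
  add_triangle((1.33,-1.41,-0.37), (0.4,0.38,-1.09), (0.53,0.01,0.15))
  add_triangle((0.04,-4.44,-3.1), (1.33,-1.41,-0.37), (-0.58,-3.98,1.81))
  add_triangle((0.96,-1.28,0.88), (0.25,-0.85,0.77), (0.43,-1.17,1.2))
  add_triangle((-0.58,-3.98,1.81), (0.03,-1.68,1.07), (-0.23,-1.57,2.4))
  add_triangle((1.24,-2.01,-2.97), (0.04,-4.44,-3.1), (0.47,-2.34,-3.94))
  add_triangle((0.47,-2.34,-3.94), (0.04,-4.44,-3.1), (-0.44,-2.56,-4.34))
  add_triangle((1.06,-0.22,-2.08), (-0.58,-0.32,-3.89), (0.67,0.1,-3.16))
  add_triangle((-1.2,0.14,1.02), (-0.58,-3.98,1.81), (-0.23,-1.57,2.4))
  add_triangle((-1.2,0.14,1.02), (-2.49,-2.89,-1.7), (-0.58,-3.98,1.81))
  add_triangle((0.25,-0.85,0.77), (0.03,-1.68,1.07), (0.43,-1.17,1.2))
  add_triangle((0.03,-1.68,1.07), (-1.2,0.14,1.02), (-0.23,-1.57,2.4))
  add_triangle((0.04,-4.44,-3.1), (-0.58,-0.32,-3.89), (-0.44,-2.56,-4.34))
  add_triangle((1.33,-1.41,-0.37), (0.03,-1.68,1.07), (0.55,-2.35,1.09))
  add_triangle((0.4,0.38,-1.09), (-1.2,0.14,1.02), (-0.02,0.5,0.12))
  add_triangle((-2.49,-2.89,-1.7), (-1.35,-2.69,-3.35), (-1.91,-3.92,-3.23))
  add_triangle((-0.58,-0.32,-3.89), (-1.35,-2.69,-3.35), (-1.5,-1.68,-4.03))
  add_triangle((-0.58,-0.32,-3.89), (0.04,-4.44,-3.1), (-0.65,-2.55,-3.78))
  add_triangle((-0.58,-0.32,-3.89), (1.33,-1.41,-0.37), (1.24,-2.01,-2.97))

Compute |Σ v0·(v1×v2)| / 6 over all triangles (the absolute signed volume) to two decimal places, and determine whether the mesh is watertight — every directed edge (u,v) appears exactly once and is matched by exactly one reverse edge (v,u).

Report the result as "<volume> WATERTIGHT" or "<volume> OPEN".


Per-triangle v0·(v1×v2)/6:
  t1: +0.6501
  t2: -0.3921
  t3: -0.2449
  t4: +0.3564
  t5: +0.3967
  t6: +0.1126
  t7: +1.0994
  t8: +0.1221
  t9: +0.2407
  t10: +0.0583
  t11: +0.0291
  t12: +2.0827
  t13: +0.1616
  t14: +0.1180
  t15: -0.0999
  t16: +0.4891
  t17: +8.3990
  t18: +0.0087
  t19: +0.0320
  t20: +2.4921
  t21: +1.3755
  t22: +0.1496
  t23: -0.3835
  t24: +1.6174
  t25: +0.0583
  t26: +0.4640
  t27: +1.1816
  t28: +0.0573
  t29: +0.8680
  t30: +1.1261
  t31: +1.3005
  t32: +0.3060
  t33: +1.0993
  t34: +0.4322
  t35: +0.1773
  t36: -0.1177
  t37: +0.9889
  t38: +0.1966
  t39: -0.1217
  t40: +0.3693
  t41: +0.1771
  t42: +4.7532
  t43: -0.0150
  t44: +0.3076
  t45: +1.5648
  t46: +1.6382
  t47: +0.3559
  t48: +1.3640
  t49: +3.9273
  t50: -0.0037
  t51: -0.3893
  t52: -0.1554
  t53: -0.0318
  t54: +0.0834
  t55: +0.8187
  t56: +0.6639
  t57: +0.9635
  t58: +0.0805
Σ = +43.3595 → |volume| = 43.36

Directed edges: 174 total, each appears once with its reverse present → watertight.

43.36 WATERTIGHT
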